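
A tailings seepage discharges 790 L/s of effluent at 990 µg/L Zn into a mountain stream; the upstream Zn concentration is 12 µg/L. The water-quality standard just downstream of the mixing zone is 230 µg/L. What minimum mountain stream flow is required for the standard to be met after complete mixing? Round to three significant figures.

2750 L/s

Set C_mix = 230: (Q·12.00 + 790.0·990.0) / (Q + 790.0) = 230
→ Q = 790.0·(990.0 − 230)/(230 − 12.00) = 2754 L/s.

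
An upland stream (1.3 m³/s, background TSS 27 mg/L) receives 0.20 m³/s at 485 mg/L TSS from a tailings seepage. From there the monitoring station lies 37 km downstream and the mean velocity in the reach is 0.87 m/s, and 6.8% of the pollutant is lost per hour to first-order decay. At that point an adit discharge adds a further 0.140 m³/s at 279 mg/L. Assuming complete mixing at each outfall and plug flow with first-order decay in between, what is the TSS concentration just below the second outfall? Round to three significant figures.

Mass balance: C = (1.300·27.00 + 0.2000·485.0) / 1.500 = 132.1/1.500 = 88.07 mg/L; combined flow 1.500 m³/s.
Travel time t = 37·1000 / 0.87 = 42530 s = 11.81 h.
6.8%/h lost → k = −ln(1 − 0.068) = 0.07042 h⁻¹.
First-order decay: C = 88.07·exp(−k·t) = 88.07·0.4352 = 38.33 mg/L.
At the second outfall, C = (1.500·38.33 + 0.1400·279.0) / (1.500 + 0.1400) = 58.87 mg/L.

58.9 mg/L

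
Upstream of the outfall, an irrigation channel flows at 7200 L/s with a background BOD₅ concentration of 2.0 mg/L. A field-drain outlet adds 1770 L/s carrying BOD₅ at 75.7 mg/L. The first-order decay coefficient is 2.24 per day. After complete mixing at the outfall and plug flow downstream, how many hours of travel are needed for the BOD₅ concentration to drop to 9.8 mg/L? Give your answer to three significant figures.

After mixing, C = (7200·2.000 + 1770·75.70) / 8970 = 148400/8970 = 16.54 mg/L.
16.54·exp(−k·t) = 9.8 → t = ln(16.54/9.8)/k = 20190 s = 5.610 h.

5.61 h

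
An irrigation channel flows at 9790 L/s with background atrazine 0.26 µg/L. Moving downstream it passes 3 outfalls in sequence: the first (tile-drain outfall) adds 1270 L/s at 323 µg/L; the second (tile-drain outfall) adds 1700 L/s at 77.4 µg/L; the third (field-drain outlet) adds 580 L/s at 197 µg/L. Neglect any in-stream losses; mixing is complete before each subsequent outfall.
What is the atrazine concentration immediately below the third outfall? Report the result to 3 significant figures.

Outfall 1: combined Q = 11060 L/s; C = (9790·0.2600 + 1270·323.0)/11060 = 37.32 µg/L.
Outfall 2: combined Q = 12760 L/s; C = (11060·37.32 + 1700·77.40)/12760 = 42.66 µg/L.
Outfall 3: combined Q = 13340 L/s; C = (12760·42.66 + 580.0·197.0)/13340 = 49.37 µg/L.

49.4 µg/L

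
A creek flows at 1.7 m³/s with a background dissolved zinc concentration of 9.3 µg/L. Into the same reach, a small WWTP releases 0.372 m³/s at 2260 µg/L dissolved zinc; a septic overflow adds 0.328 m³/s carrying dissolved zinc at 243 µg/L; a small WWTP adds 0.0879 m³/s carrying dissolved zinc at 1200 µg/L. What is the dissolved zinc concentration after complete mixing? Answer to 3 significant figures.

After mixing, C = (1.700·9.300 + 0.3720·2260 + 0.3280·243.0 + 0.08790·1200) / 2.488 = 1042/2.488 = 418.7 µg/L.

419 µg/L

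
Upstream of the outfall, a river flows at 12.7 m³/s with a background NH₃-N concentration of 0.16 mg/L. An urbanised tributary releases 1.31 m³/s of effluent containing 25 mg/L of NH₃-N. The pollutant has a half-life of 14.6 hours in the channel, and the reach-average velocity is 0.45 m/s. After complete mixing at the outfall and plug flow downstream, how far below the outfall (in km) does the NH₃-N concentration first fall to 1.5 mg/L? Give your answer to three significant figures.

After mixing, C = (12.70·0.1600 + 1.310·25.00) / 14.01 = 34.78/14.01 = 2.483 mg/L.
Half-life 14.6 h → k = ln 2 / 14.6 = 0.04748 h⁻¹ = 1.139 d⁻¹.
Set 2.483·exp(−k·t) = 1.5 → t = ln(2.483/1.5)/k = 38210 s = 10.61 h.
Distance = v·t = 0.45·38210 = 17190 m = 17.19 km.

17.2 km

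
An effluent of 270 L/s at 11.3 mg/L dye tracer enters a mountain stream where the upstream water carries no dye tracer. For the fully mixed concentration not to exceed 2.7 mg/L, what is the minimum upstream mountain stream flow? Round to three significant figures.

860 L/s

Set C_mix = 2.7: (Q·0 + 270.0·11.30) / (Q + 270.0) = 2.7
→ Q = 270.0·(11.30 − 2.7)/(2.7 − 0) = 860.0 L/s.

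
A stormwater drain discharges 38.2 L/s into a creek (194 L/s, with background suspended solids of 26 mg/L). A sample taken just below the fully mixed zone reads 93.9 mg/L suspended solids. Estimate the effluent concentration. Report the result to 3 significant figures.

439 mg/L

Mass balance: 194.0·26.00 + 38.20·Cₑ = 232.2·93.90
→ Cₑ = (232.2·93.90 − 194.0·26.00) / 38.20 = 438.7 mg/L.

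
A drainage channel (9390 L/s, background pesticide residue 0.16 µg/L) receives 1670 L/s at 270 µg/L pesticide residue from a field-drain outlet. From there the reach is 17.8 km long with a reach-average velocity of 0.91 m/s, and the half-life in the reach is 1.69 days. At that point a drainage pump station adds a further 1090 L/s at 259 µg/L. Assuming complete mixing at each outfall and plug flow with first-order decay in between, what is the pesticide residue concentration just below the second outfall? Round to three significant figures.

Conservation of mass: C = (9390·0.1600 + 1670·270.0) / 11060 = 452400/11060 = 40.90 µg/L; combined flow 11060 L/s.
Travel time t = 17.8·1000 / 0.91 = 19560 s = 5.433 h.
Half-life 1.69 d → k = ln 2 / 1.69 = 0.4101 d⁻¹.
First-order decay: C = 40.90·exp(−k·t) = 40.90·0.9113 = 37.28 µg/L.
At the second outfall, C = (11060·37.28 + 1090·259.0) / (11060 + 1090) = 57.17 µg/L.

57.2 µg/L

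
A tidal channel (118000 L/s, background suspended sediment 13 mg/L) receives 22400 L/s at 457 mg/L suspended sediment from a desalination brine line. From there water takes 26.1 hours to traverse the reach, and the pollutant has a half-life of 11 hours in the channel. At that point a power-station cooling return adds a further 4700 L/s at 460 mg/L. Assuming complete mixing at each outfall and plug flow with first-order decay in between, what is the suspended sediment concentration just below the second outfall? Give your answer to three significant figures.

After mixing, C = (118000·13.00 + 22400·457.0) / 140400 = 11770000/140400 = 83.84 mg/L; combined flow 140400 L/s.
Half-life 11 h → k = ln 2 / 11 = 0.06301 h⁻¹ = 1.512 d⁻¹.
Decay over the reach: 83.84·exp(−kt) = 83.84·0.1931 = 16.19 mg/L.
At the second outfall, C = (140400·16.19 + 4700·460.0) / (140400 + 4700) = 30.56 mg/L.

30.6 mg/L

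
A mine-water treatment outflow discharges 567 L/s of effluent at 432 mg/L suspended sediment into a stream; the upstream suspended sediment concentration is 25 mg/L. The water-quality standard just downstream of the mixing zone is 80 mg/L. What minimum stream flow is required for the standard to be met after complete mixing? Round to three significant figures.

3630 L/s

Set C_mix = 80: (Q·25.00 + 567.0·432.0) / (Q + 567.0) = 80
→ Q = 567.0·(432.0 − 80)/(80 − 25.00) = 3629 L/s.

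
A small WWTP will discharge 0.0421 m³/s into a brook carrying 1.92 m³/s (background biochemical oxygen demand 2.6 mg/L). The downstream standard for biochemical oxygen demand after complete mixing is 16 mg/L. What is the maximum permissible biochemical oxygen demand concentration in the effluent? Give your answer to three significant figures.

627 mg/L

At the limit, (Qr·Cr + Qe·Cₑ)/(Qr + Qe) = 16:
Cₑ = (1.962·16 − 1.920·2.600) / 0.04210 = 627.1 mg/L.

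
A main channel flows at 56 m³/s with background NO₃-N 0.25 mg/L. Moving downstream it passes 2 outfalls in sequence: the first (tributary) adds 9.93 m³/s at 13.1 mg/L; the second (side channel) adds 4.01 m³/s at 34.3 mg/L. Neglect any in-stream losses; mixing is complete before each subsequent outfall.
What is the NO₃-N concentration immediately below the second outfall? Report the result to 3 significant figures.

4.03 mg/L

After outfall 1: Q = 56.00 + 9.930 = 65.93 m³/s; C = (56.00·0.2500 + 9.930·13.10)/65.93 = 2.185 mg/L.
After outfall 2: Q = 65.93 + 4.010 = 69.94 m³/s; C = (65.93·2.185 + 4.010·34.30)/69.94 = 4.027 mg/L.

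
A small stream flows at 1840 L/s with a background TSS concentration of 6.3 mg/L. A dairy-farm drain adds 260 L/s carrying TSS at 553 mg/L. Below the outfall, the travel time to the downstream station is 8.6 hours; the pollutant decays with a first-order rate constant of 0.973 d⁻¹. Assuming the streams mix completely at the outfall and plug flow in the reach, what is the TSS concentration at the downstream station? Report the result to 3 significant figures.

52.2 mg/L

Flow-weighted average: C = (1840·6.300 + 260.0·553.0) / 2100 = 155400/2100 = 73.99 mg/L.
Decay over the reach: 73.99·exp(−kt) = 73.99·0.7056 = 52.21 mg/L.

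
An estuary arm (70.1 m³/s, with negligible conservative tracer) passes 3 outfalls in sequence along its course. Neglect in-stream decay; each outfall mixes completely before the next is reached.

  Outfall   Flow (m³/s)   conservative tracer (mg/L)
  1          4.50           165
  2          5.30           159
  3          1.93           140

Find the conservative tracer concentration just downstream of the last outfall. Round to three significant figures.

Below outfall 1: Q → 74.60 m³/s, C = (70.10·0 + 4.500·165.0)/74.60 = 9.953 mg/L.
Below outfall 2: Q → 79.90 m³/s, C = (74.60·9.953 + 5.300·159.0)/79.90 = 19.84 mg/L.
Below outfall 3: Q → 81.83 m³/s, C = (79.90·19.84 + 1.930·140.0)/81.83 = 22.67 mg/L.

22.7 mg/L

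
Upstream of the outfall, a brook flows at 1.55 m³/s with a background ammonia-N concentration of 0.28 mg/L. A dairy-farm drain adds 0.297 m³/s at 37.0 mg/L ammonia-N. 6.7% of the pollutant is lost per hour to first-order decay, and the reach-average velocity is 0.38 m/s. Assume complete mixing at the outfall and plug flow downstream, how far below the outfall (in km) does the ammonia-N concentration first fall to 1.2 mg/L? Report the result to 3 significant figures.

Flow-weighted average: C = (1.550·0.2800 + 0.2970·37.00) / 1.847 = 11.42/1.847 = 6.185 mg/L.
6.7%/h lost → k = −ln(1 − 0.067) = 0.06935 h⁻¹.
Set 6.185·exp(−k·t) = 1.2 → t = ln(6.185/1.2)/k = 85120 s = 23.64 h.
Distance = v·t = 0.38·85120 = 32350 m = 32.35 km.

32.3 km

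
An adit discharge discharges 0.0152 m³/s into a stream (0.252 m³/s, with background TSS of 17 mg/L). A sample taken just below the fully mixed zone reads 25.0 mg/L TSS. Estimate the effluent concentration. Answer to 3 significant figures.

Mass balance: 0.2520·17.00 + 0.01520·Cₑ = 0.2672·25.00
→ Cₑ = (0.2672·25.00 − 0.2520·17.00) / 0.01520 = 157.6 mg/L.

158 mg/L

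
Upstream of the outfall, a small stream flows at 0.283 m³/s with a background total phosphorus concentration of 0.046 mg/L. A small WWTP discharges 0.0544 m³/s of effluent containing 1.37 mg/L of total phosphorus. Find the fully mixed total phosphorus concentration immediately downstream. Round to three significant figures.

0.259 mg/L

Mass balance: C = (0.2830·0.04600 + 0.05440·1.370) / 0.3374 = 0.08755/0.3374 = 0.2595 mg/L.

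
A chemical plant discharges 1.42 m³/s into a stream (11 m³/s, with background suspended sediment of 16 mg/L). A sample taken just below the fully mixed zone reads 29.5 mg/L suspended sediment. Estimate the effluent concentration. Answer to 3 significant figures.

Mass balance: 11.00·16.00 + 1.420·Cₑ = 12.42·29.50
→ Cₑ = (12.42·29.50 − 11.00·16.00) / 1.420 = 134.1 mg/L.

134 mg/L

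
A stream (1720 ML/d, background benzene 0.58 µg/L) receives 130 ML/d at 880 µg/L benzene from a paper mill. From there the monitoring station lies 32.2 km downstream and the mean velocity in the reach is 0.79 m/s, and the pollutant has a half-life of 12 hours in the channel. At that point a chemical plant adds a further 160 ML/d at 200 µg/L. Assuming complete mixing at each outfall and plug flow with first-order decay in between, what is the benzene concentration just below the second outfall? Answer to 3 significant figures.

45.8 µg/L

Mixed concentration C = ΣQC/ΣQ = (1720·0.5800 + 130.0·880.0) / 1850 = 115400/1850 = 62.38 µg/L; combined flow 1850 ML/d.
Travel time t = 32.2·1000 / 0.79 = 40760 s = 11.32 h.
Half-life 12 h → k = ln 2 / 12 = 0.05776 h⁻¹ = 1.386 d⁻¹.
Applying C = C₀e^(−kt): 62.38 × 0.5200 = 32.43 µg/L.
At the second outfall, C = (1850·32.43 + 160.0·200.0) / (1850 + 160.0) = 45.77 µg/L.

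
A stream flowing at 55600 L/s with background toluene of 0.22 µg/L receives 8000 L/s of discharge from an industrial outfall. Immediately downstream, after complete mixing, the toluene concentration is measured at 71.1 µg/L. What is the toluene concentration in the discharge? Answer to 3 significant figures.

564 µg/L

Mass balance: 55600·0.2200 + 8000·Cₑ = 63600·71.10
→ Cₑ = (63600·71.10 − 55600·0.2200) / 8000 = 563.7 µg/L.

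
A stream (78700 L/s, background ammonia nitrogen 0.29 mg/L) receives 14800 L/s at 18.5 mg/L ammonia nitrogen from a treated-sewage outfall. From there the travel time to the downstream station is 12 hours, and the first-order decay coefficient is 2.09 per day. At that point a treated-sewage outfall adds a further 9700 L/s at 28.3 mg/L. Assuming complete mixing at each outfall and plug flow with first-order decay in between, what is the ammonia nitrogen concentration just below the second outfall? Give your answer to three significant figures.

Conservation of mass: C = (78700·0.2900 + 14800·18.50) / 93500 = 296600/93500 = 3.172 mg/L; combined flow 93500 L/s.
Applying C = C₀e^(−kt): 3.172 × 0.3517 = 1.116 mg/L.
At the second outfall, C = (93500·1.116 + 9700·28.30) / (93500 + 9700) = 3.671 mg/L.

3.67 mg/L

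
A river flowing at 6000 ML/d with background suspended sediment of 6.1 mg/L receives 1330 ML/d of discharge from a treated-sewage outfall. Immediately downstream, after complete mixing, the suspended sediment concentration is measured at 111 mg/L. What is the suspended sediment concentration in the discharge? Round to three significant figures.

584 mg/L

Mass balance: 6000·6.100 + 1330·Cₑ = 7330·111.0
→ Cₑ = (7330·111.0 − 6000·6.100) / 1330 = 584.2 mg/L.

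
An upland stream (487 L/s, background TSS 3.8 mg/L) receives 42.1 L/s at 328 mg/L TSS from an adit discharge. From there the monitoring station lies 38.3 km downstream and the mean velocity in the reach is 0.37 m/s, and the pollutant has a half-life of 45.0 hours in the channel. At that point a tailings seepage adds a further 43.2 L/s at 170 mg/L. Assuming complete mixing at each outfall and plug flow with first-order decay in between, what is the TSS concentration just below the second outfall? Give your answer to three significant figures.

30.4 mg/L

Flow-weighted average: C = (487.0·3.800 + 42.10·328.0) / 529.1 = 15660/529.1 = 29.60 mg/L; combined flow 529.1 L/s.
Travel time t = 38.3·1000 / 0.37 = 103500 s = 28.75 h.
Half-life 45.0 h → k = ln 2 / 45.0 = 0.01540 h⁻¹ = 0.3697 d⁻¹.
After decay, C = 29.60 × e^(−kt) = 29.60 × 0.6422 = 19.01 mg/L.
Second outfall: C = (529.1·19.01 + 43.20·170.0)/572.3 = 30.40 mg/L.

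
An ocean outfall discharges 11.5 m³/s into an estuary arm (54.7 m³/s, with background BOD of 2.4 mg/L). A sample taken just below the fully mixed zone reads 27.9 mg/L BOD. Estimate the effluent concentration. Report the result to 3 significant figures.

Mass balance: 54.70·2.400 + 11.50·Cₑ = 66.20·27.90
→ Cₑ = (66.20·27.90 − 54.70·2.400) / 11.50 = 149.2 mg/L.

149 mg/L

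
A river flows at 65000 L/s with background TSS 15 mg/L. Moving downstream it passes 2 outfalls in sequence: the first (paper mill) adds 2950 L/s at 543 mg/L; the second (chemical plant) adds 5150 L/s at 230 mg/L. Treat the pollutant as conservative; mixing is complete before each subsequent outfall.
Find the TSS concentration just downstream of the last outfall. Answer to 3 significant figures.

51.5 mg/L

Below outfall 1: Q → 67950 L/s, C = (65000·15.00 + 2950·543.0)/67950 = 37.92 mg/L.
Below outfall 2: Q → 73100 L/s, C = (67950·37.92 + 5150·230.0)/73100 = 51.45 mg/L.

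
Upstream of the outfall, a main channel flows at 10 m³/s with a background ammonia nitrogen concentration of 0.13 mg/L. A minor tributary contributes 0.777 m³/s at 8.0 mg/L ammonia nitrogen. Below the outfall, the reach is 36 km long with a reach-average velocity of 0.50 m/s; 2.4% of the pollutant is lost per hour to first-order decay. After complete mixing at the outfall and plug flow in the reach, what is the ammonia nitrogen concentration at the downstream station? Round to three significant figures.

0.429 mg/L

Conservation of mass: C = (10.00·0.1300 + 0.7770·8.000) / 10.78 = 7.516/10.78 = 0.6974 mg/L.
Travel time t = 36·1000 / 0.50 = 72000 s = 20.00 h.
2.4%/h lost → k = −ln(1 − 0.024) = 0.02429 h⁻¹.
First-order decay: C = 0.6974·exp(−k·t) = 0.6974·0.6152 = 0.4290 mg/L.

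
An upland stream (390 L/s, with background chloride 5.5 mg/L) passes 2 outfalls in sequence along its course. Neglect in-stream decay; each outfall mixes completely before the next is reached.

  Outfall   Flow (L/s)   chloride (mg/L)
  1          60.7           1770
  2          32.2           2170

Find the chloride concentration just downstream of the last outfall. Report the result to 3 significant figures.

Below outfall 1: Q → 450.7 L/s, C = (390.0·5.500 + 60.70·1770)/450.7 = 243.1 mg/L.
Below outfall 2: Q → 482.9 L/s, C = (450.7·243.1 + 32.20·2170)/482.9 = 371.6 mg/L.

372 mg/L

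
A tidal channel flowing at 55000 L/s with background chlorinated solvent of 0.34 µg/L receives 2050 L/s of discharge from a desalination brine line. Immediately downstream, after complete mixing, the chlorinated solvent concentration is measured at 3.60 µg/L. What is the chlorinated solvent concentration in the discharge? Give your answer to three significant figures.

91.1 µg/L

Mass balance: 55000·0.3400 + 2050·Cₑ = 57050·3.600
→ Cₑ = (57050·3.600 − 55000·0.3400) / 2050 = 91.06 µg/L.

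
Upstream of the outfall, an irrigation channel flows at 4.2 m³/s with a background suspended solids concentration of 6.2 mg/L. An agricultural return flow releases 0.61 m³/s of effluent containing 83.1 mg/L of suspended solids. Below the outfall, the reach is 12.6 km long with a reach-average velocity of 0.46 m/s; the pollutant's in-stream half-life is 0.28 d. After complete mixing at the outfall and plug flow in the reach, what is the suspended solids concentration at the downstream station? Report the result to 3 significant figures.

7.28 mg/L

After mixing, C = (4.200·6.200 + 0.6100·83.10) / 4.810 = 76.73/4.810 = 15.95 mg/L.
Travel time t = 12.6·1000 / 0.46 = 27390 s = 7.609 h.
Half-life 0.28 d → k = ln 2 / 0.28 = 2.476 d⁻¹.
Applying C = C₀e^(−kt): 15.95 × 0.4562 = 7.278 mg/L.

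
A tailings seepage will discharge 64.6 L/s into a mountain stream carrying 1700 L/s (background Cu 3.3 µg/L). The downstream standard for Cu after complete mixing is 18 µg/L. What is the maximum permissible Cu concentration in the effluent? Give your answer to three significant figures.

At the limit, (Qr·Cr + Qe·Cₑ)/(Qr + Qe) = 18:
Cₑ = (1765·18 − 1700·3.300) / 64.60 = 404.8 µg/L.

405 µg/L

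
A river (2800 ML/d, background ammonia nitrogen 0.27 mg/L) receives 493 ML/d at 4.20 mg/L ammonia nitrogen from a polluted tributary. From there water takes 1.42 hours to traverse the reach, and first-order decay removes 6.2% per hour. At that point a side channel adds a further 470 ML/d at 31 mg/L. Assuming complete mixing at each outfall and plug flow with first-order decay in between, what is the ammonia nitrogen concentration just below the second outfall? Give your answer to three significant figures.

4.56 mg/L

Conservation of mass: C = (2800·0.2700 + 493.0·4.200) / 3293 = 2827/3293 = 0.8584 mg/L; combined flow 3293 ML/d.
6.2%/h lost → k = −ln(1 − 0.062) = 0.06401 h⁻¹.
Decay over the reach: 0.8584·exp(−kt) = 0.8584·0.9131 = 0.7838 mg/L.
At the second outfall, C = (3293·0.7838 + 470.0·31.00) / (3293 + 470.0) = 4.558 mg/L.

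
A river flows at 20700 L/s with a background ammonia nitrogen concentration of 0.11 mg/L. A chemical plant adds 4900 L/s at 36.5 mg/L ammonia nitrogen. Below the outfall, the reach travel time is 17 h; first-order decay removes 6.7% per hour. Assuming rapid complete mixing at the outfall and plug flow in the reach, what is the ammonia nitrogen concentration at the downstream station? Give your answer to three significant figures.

2.18 mg/L

Mass balance: C = (20700·0.1100 + 4900·36.50) / 25600 = 181100/25600 = 7.075 mg/L.
6.7%/h lost → k = −ln(1 − 0.067) = 0.06935 h⁻¹.
Applying C = C₀e^(−kt): 7.075 × 0.3076 = 2.176 mg/L.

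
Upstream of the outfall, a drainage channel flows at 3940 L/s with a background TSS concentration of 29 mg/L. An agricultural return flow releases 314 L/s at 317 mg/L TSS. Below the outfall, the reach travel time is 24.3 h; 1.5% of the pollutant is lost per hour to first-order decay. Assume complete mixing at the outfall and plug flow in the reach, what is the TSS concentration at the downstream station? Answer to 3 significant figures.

34.8 mg/L

Mixed concentration C = ΣQC/ΣQ = (3940·29.00 + 314.0·317.0) / 4254 = 213800/4254 = 50.26 mg/L.
1.5%/h lost → k = −ln(1 − 0.015) = 0.01511 h⁻¹.
Decay over the reach: 50.26·exp(−kt) = 50.26·0.6926 = 34.81 mg/L.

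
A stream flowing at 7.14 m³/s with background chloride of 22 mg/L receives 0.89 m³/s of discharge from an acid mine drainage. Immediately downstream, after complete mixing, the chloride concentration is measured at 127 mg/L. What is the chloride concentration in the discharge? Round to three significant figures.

969 mg/L

Mass balance: 7.140·22.00 + 0.8900·Cₑ = 8.030·127.0
→ Cₑ = (8.030·127.0 − 7.140·22.00) / 0.8900 = 969.4 mg/L.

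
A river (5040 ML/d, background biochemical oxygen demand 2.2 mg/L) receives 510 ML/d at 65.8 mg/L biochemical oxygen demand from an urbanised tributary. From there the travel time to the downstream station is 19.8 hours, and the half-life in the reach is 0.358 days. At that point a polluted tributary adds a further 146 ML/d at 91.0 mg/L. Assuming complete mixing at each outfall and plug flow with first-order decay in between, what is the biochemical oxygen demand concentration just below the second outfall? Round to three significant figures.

3.92 mg/L

Conservation of mass: C = (5040·2.200 + 510.0·65.80) / 5550 = 44650/5550 = 8.044 mg/L; combined flow 5550 ML/d.
Half-life 0.358 d → k = ln 2 / 0.358 = 1.936 d⁻¹.
Decay over the reach: 8.044·exp(−kt) = 8.044·0.2024 = 1.628 mg/L.
Second outfall: C = (5550·1.628 + 146.0·91.00)/5696 = 3.919 mg/L.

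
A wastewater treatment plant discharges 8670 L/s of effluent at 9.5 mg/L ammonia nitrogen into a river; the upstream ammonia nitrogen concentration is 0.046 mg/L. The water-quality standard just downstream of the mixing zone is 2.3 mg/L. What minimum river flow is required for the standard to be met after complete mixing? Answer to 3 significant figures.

27700 L/s

Set C_mix = 2.3: (Q·0.04600 + 8670·9.500) / (Q + 8670) = 2.3
→ Q = 8670·(9.500 − 2.3)/(2.3 − 0.04600) = 27690 L/s.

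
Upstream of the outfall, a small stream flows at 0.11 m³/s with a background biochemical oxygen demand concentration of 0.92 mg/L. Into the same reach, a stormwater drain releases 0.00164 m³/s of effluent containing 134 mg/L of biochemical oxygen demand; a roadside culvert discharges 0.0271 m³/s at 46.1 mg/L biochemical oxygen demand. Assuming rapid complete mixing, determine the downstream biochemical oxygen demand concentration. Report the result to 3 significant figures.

11.3 mg/L

Flow-weighted average: C = (0.1100·0.9200 + 0.001640·134.0 + 0.02710·46.10) / 0.1387 = 1.570/0.1387 = 11.32 mg/L.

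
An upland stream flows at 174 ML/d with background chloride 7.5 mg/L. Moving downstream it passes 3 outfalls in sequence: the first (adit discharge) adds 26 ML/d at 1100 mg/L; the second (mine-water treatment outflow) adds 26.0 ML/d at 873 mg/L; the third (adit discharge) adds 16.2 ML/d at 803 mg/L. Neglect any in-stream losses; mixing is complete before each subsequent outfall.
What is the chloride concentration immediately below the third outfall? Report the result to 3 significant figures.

271 mg/L

Outfall 1: combined Q = 200.0 ML/d; C = (174.0·7.500 + 26.00·1100)/200.0 = 149.5 mg/L.
Outfall 2: combined Q = 226.0 ML/d; C = (200.0·149.5 + 26.00·873.0)/226.0 = 232.8 mg/L.
Outfall 3: combined Q = 242.2 ML/d; C = (226.0·232.8 + 16.20·803.0)/242.2 = 270.9 mg/L.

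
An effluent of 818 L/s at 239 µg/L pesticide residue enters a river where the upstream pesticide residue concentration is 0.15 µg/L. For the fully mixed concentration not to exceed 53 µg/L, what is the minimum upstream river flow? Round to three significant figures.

Set C_mix = 53: (Q·0.1500 + 818.0·239.0) / (Q + 818.0) = 53
→ Q = 818.0·(239.0 − 53)/(53 − 0.1500) = 2879 L/s.

2880 L/s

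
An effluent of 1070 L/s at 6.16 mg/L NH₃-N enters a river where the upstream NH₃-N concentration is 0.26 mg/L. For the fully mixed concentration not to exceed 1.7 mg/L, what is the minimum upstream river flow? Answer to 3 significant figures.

Set C_mix = 1.7: (Q·0.2600 + 1070·6.160) / (Q + 1070) = 1.7
→ Q = 1070·(6.160 − 1.7)/(1.7 − 0.2600) = 3314 L/s.

3310 L/s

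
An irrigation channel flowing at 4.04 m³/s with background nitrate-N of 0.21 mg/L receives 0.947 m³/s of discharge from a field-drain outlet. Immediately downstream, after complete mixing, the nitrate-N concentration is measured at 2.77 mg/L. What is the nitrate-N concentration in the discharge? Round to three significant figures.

Mass balance: 4.040·0.2100 + 0.9470·Cₑ = 4.987·2.770
→ Cₑ = (4.987·2.770 − 4.040·0.2100) / 0.9470 = 13.69 mg/L.

13.7 mg/L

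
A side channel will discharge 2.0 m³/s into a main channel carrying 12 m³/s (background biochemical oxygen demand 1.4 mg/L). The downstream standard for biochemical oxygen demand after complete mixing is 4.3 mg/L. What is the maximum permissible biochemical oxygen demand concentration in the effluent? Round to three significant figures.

21.7 mg/L

At the limit, (Qr·Cr + Qe·Cₑ)/(Qr + Qe) = 4.3:
Cₑ = (14.00·4.3 − 12.00·1.400) / 2.000 = 21.70 mg/L.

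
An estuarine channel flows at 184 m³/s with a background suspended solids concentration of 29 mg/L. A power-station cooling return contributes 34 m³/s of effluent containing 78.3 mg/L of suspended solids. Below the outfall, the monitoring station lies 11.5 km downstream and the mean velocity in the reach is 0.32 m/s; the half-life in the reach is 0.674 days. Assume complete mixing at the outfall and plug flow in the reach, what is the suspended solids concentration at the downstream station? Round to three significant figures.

Mixed concentration C = ΣQC/ΣQ = (184.0·29.00 + 34.00·78.30) / 218.0 = 7998/218.0 = 36.69 mg/L.
Travel time t = 11.5·1000 / 0.32 = 35940 s = 9.983 h.
Half-life 0.674 d → k = ln 2 / 0.674 = 1.028 d⁻¹.
Applying C = C₀e^(−kt): 36.69 × 0.6520 = 23.92 mg/L.

23.9 mg/L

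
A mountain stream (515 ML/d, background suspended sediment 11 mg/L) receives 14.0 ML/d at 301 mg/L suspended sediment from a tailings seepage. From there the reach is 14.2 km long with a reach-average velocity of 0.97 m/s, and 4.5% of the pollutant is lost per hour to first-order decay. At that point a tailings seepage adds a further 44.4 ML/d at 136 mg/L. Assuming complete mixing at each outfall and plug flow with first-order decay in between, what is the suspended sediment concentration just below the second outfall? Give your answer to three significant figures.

24.8 mg/L

After mixing, C = (515.0·11.00 + 14.00·301.0) / 529.0 = 9879/529.0 = 18.67 mg/L; combined flow 529.0 ML/d.
Travel time t = 14.2·1000 / 0.97 = 14640 s = 4.066 h.
4.5%/h lost → k = −ln(1 − 0.045) = 0.04604 h⁻¹.
First-order decay: C = 18.67·exp(−k·t) = 18.67·0.8292 = 15.49 mg/L.
At the second outfall, C = (529.0·15.49 + 44.40·136.0) / (529.0 + 44.40) = 24.82 mg/L.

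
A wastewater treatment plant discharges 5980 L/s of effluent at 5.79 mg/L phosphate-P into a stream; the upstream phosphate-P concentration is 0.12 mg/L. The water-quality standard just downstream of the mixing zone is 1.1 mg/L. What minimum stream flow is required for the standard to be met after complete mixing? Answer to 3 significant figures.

Set C_mix = 1.1: (Q·0.1200 + 5980·5.790) / (Q + 5980) = 1.1
→ Q = 5980·(5.790 − 1.1)/(1.1 − 0.1200) = 28620 L/s.

28600 L/s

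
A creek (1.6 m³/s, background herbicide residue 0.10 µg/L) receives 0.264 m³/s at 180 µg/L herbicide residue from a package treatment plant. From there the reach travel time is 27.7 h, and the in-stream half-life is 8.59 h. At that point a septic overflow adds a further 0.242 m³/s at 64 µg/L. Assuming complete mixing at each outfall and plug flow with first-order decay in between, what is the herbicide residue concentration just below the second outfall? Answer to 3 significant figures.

After mixing, C = (1.600·0.1000 + 0.2640·180.0) / 1.864 = 47.68/1.864 = 25.58 µg/L; combined flow 1.864 m³/s.
Half-life 8.59 h → k = ln 2 / 8.59 = 0.08069 h⁻¹ = 1.937 d⁻¹.
Applying C = C₀e^(−kt): 25.58 × 0.1070 = 2.736 µg/L.
At the second outfall, C = (1.864·2.736 + 0.2420·64.00) / (1.864 + 0.2420) = 9.776 µg/L.

9.78 µg/L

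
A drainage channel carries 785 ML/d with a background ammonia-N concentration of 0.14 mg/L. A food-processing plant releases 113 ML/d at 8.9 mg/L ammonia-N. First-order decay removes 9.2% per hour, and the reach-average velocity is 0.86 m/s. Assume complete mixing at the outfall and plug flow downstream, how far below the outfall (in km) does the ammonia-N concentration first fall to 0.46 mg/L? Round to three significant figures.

Mass balance: C = (785.0·0.1400 + 113.0·8.900) / 898.0 = 1116/898.0 = 1.242 mg/L.
9.2%/h lost → k = −ln(1 − 0.092) = 0.09651 h⁻¹.
Set 1.242·exp(−k·t) = 0.46 → t = ln(1.242/0.46)/k = 37060 s = 10.29 h.
Distance = v·t = 0.86·37060 = 31870 m = 31.87 km.

31.9 km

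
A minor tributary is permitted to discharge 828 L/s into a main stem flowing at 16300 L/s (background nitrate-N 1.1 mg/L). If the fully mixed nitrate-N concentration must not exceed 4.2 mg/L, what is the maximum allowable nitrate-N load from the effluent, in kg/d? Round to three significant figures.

Mass balance at the limit: 16300·1.100 + 828.0·Cₑ = 17130·4.2 → Cₑ = 65.23 mg/L.
828.0 L/s = 0.8280 m³/s. Load = 0.8280 m³/s × 65.23 g/m³ × 86 400 s/d = 4666 kg/d.

4670 kg/d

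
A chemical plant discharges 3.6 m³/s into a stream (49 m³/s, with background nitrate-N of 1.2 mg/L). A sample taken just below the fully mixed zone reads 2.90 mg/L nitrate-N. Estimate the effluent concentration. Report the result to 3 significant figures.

26.0 mg/L

Mass balance: 49.00·1.200 + 3.600·Cₑ = 52.60·2.900
→ Cₑ = (52.60·2.900 − 49.00·1.200) / 3.600 = 26.04 mg/L.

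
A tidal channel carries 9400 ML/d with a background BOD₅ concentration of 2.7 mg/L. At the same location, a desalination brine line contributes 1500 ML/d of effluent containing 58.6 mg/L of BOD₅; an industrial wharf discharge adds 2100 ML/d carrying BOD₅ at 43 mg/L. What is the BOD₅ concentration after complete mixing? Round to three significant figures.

Conservation of mass: C = (9400·2.700 + 1500·58.60 + 2100·43.00) / 13000 = 203600/13000 = 15.66 mg/L.

15.7 mg/L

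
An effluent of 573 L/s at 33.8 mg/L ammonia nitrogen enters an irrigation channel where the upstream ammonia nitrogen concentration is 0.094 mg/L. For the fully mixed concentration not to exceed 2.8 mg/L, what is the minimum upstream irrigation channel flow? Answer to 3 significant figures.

6560 L/s

Set C_mix = 2.8: (Q·0.09400 + 573.0·33.80) / (Q + 573.0) = 2.8
→ Q = 573.0·(33.80 − 2.8)/(2.8 − 0.09400) = 6564 L/s.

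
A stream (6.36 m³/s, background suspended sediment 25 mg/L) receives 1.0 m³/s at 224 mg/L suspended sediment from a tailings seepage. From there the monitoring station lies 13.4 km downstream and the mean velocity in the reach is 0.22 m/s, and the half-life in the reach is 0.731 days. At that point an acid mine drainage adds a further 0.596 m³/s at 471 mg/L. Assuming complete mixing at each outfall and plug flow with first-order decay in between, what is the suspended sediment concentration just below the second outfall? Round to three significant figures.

Conservation of mass: C = (6.360·25.00 + 1.000·224.0) / 7.360 = 383.0/7.360 = 52.04 mg/L; combined flow 7.360 m³/s.
Travel time t = 13.4·1000 / 0.22 = 60910 s = 16.92 h.
Half-life 0.731 d → k = ln 2 / 0.731 = 0.9482 d⁻¹.
After decay, C = 52.04 × e^(−kt) = 52.04 × 0.5125 = 26.67 mg/L.
Second outfall: C = (7.360·26.67 + 0.5960·471.0)/7.956 = 59.96 mg/L.

60.0 mg/L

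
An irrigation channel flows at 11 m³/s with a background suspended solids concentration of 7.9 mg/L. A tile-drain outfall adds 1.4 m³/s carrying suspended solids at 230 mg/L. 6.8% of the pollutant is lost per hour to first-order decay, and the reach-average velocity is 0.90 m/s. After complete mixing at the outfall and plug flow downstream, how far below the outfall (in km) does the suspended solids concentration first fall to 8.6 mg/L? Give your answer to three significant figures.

61.8 km

Mass balance: C = (11.00·7.900 + 1.400·230.0) / 12.40 = 408.9/12.40 = 32.98 mg/L.
6.8%/h lost → k = −ln(1 − 0.068) = 0.07042 h⁻¹.
Set 32.98·exp(−k·t) = 8.6 → t = ln(32.98/8.6)/k = 68710 s = 19.08 h.
Distance = v·t = 0.90·68710 = 61840 m = 61.84 km.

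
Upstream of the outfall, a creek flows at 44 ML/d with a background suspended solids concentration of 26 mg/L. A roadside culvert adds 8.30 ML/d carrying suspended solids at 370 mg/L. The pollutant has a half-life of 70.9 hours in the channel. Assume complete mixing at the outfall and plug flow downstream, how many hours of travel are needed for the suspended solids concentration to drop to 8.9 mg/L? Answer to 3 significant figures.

Flow-weighted average: C = (44.00·26.00 + 8.300·370.0) / 52.30 = 4215/52.30 = 80.59 mg/L.
Half-life 70.9 h → k = ln 2 / 70.9 = 0.009776 h⁻¹ = 0.2346 d⁻¹.
80.59·exp(−k·t) = 8.9 → t = ln(80.59/8.9)/k = 811300 s = 225.4 h.

225 h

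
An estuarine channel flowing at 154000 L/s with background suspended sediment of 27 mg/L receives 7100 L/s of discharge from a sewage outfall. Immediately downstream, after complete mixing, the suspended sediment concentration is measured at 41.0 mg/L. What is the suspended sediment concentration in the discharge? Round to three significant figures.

345 mg/L

Mass balance: 154000·27.00 + 7100·Cₑ = 161100·41.00
→ Cₑ = (161100·41.00 − 154000·27.00) / 7100 = 344.7 mg/L.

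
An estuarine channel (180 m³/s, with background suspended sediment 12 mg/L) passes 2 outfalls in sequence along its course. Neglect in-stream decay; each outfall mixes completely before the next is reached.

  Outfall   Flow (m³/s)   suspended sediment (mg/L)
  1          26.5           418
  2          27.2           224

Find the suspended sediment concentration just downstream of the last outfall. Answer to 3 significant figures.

After outfall 1: Q = 180.0 + 26.50 = 206.5 m³/s; C = (180.0·12.00 + 26.50·418.0)/206.5 = 64.10 mg/L.
After outfall 2: Q = 206.5 + 27.20 = 233.7 m³/s; C = (206.5·64.10 + 27.20·224.0)/233.7 = 82.71 mg/L.

82.7 mg/L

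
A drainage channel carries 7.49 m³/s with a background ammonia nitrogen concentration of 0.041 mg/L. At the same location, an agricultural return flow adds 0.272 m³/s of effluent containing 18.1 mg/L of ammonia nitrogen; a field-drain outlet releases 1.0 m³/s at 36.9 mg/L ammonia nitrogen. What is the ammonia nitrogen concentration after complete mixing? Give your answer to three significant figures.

Flow-weighted average: C = (7.490·0.04100 + 0.2720·18.10 + 1.000·36.90) / 8.762 = 42.13/8.762 = 4.808 mg/L.

4.81 mg/L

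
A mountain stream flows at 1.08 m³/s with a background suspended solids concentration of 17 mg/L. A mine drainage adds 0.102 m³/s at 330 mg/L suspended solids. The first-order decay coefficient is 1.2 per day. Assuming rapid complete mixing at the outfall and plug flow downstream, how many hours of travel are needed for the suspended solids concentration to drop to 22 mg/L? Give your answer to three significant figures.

After mixing, C = (1.080·17.00 + 0.1020·330.0) / 1.182 = 52.02/1.182 = 44.01 mg/L.
44.01·exp(−k·t) = 22 → t = ln(44.01/22)/k = 49920 s = 13.87 h.

13.9 h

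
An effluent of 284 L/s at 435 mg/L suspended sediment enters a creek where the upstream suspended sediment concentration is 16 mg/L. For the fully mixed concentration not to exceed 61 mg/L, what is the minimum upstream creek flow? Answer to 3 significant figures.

2360 L/s

Set C_mix = 61: (Q·16.00 + 284.0·435.0) / (Q + 284.0) = 61
→ Q = 284.0·(435.0 − 61)/(61 − 16.00) = 2360 L/s.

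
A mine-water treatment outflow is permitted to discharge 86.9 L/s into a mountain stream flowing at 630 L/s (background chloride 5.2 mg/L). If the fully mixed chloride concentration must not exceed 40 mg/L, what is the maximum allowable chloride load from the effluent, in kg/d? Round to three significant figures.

Mass balance at the limit: 630.0·5.200 + 86.90·Cₑ = 716.9·40 → Cₑ = 292.3 mg/L.
86.90 L/s = 0.08690 m³/s. Load = 0.08690 m³/s × 292.3 g/m³ × 86 400 s/d = 2195 kg/d.

2190 kg/d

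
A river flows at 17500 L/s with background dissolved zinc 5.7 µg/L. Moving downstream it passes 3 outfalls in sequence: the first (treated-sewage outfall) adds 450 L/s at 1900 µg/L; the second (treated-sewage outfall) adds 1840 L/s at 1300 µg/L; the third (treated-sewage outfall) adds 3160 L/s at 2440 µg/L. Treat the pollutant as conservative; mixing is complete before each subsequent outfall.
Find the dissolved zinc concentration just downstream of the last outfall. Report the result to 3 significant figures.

482 µg/L

Below outfall 1: Q → 17950 L/s, C = (17500·5.700 + 450.0·1900)/17950 = 53.19 µg/L.
Below outfall 2: Q → 19790 L/s, C = (17950·53.19 + 1840·1300)/19790 = 169.1 µg/L.
Below outfall 3: Q → 22950 L/s, C = (19790·169.1 + 3160·2440)/22950 = 481.8 µg/L.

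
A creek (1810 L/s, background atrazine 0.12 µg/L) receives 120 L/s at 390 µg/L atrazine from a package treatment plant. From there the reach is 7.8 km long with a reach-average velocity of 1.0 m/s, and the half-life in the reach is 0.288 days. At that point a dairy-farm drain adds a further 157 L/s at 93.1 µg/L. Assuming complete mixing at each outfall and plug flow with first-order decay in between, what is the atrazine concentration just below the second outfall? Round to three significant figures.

Flow-weighted average: C = (1810·0.1200 + 120.0·390.0) / 1930 = 47020/1930 = 24.36 µg/L; combined flow 1930 L/s.
Travel time t = 7.8·1000 / 1.0 = 7800 s = 2.167 h.
Half-life 0.288 d → k = ln 2 / 0.288 = 2.407 d⁻¹.
After decay, C = 24.36 × e^(−kt) = 24.36 × 0.8047 = 19.60 µg/L.
At the second outfall, C = (1930·19.60 + 157.0·93.10) / (1930 + 157.0) = 25.13 µg/L.

25.1 µg/L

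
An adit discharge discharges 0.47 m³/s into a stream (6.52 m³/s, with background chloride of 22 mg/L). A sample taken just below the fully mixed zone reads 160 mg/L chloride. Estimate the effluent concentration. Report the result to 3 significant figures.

2070 mg/L

Mass balance: 6.520·22.00 + 0.4700·Cₑ = 6.990·160.0
→ Cₑ = (6.990·160.0 − 6.520·22.00) / 0.4700 = 2074 mg/L.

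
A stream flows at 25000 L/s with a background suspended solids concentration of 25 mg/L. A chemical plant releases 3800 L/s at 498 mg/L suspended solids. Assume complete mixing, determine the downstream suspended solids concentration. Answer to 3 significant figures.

87.4 mg/L

After mixing, C = (25000·25.00 + 3800·498.0) / 28800 = 2517000/28800 = 87.41 mg/L.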